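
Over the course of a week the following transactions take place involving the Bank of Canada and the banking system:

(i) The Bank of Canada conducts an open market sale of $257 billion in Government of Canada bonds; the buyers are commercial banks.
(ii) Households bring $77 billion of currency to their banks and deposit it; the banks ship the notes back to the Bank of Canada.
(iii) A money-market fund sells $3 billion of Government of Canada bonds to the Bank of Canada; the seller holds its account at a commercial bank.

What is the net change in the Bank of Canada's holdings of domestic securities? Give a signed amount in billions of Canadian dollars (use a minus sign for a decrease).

-$254 billion

OMO sale (to banks) $257 billion: securities removed from the Bank of Canada's portfolio → −$257B.
Currency deposit $77 billion: the Bank of Canada's securities portfolio is untouched → 0.
Asset purchase (from non-banks) $3 billion: securities added to the Bank of Canada's portfolio → +$3B.
Net: −257 + 0 + 3 = -$254 billion.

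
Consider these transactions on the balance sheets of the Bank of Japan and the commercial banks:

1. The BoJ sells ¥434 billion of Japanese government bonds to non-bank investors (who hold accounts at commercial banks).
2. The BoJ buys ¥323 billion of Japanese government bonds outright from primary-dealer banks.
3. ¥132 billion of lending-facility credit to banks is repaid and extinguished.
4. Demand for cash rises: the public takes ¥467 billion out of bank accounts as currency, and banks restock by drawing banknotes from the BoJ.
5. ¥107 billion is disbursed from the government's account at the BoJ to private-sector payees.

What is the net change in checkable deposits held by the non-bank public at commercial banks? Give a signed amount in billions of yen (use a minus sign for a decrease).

BoJ balance sheet:
  Assets:      Securities −¥111B, Loans to banks −¥132B
  Liabilities: Bank reserves −¥603B, Currency in circulation +¥467B, Government deposits −¥107B
Commercial banking system:
  Assets:      Reserves at CB −¥603B, Securities −¥323B
  Liabilities: Checkable deposits −¥794B, Borrowings from CB −¥132B
So the change in checkable deposits held by the non-bank public at commercial banks is -¥794 billion.

-¥794 billion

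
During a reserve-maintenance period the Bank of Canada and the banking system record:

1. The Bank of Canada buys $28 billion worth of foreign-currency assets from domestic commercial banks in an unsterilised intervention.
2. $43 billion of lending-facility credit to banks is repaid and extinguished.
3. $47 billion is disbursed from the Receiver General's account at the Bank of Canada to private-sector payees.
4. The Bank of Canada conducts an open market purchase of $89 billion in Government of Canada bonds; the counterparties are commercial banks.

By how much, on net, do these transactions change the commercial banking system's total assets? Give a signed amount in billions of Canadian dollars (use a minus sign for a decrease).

FX purchase $28 billion: just an asset swap on bank balance sheets → 0.
Discount-window repayment $43 billion: bank balance sheets shrink → −$43B.
Government spending $47 billion: bank balance sheets expand → +$47B.
OMO purchase (from banks) $89 billion: just an asset swap on bank balance sheets → 0.
Net: 0 − 43 + 47 + 0 = +$4 billion.

+$4 billion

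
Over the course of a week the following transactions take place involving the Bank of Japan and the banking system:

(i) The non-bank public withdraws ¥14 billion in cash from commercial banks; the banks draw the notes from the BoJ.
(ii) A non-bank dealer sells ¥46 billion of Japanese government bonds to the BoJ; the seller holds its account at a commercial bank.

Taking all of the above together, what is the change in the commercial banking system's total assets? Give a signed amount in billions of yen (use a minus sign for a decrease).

BoJ balance sheet:
  Assets:      Securities +¥46B
  Liabilities: Bank reserves +¥32B, Currency in circulation +¥14B
Commercial banking system:
  Assets:      Reserves at CB +¥32B
  Liabilities: Checkable deposits +¥32B
Change in total bank assets = +¥32 billion.

+¥32 billion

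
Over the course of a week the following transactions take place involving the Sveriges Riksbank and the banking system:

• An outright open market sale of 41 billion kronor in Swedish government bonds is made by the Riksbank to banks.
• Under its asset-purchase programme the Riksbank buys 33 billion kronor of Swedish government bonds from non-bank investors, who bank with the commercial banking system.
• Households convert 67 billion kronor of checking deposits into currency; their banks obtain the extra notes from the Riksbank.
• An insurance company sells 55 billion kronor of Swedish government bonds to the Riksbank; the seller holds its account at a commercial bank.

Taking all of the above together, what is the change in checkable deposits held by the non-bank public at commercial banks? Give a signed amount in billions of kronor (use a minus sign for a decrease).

Riksbank balance sheet:
  Assets:      Securities +47B
  Liabilities: Bank reserves −20B, Currency in circulation +67B
Commercial banking system:
  Assets:      Reserves at CB −20B, Securities +41B
  Liabilities: Checkable deposits +21B
So the change in checkable deposits held by the non-bank public at commercial banks is +21 billion.

+21 billion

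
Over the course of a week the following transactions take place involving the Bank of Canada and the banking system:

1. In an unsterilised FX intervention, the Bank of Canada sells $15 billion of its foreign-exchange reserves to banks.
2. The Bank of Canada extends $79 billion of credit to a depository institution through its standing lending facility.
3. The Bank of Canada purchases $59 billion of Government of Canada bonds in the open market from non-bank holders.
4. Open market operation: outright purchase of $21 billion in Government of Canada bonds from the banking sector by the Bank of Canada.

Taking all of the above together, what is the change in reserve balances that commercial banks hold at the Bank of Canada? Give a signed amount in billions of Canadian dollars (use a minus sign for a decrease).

Bank of Canada balance sheet:
  Assets:      Securities +$80B, Loans to banks +$79B, Foreign assets −$15B
  Liabilities: Bank reserves +$144B
Commercial banking system:
  Assets:      Reserves at CB +$144B, Securities −$21B, Foreign assets +$15B
  Liabilities: Checkable deposits +$59B, Borrowings from CB +$79B
So the change in reserve balances that commercial banks hold at the Bank of Canada is +$144 billion.

+$144 billion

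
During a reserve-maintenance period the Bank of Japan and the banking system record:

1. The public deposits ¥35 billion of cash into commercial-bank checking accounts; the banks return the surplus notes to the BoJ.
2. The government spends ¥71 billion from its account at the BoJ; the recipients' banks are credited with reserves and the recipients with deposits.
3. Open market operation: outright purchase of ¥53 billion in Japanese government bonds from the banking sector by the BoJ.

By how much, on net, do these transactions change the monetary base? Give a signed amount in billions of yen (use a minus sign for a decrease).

+¥124 billion

Currency deposit ¥35 billion: just a shift between currency and reserves — both are base money → 0.
Government spending ¥71 billion: a non-base liability converts back to reserves → +¥71B.
OMO purchase (from banks) ¥53 billion: BoJ balance sheet expands → +¥53B.
Net: 0 + 71 + 53 = +¥124 billion.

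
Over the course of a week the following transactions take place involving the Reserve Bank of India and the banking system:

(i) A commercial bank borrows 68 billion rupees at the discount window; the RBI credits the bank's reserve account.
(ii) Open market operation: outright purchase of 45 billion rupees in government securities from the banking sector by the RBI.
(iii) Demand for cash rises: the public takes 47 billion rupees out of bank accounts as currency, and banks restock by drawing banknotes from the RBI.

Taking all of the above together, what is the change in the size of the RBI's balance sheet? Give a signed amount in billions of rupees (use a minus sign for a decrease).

RBI balance sheet:
  Assets:      Securities +45B, Loans to banks +68B
  Liabilities: Bank reserves +66B, Currency in circulation +47B
Commercial banking system:
  Assets:      Reserves at CB +66B, Securities −45B
  Liabilities: Checkable deposits −47B, Borrowings from CB +68B
Change in total RBI assets = +113 billion.

+113 billion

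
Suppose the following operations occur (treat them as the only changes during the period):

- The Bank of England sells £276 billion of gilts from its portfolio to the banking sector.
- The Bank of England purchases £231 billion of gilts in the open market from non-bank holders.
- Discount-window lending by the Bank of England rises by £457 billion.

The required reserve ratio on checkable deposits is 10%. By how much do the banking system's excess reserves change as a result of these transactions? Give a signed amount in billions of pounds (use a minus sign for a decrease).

OMO sale (to banks) £276 billion: reserves −£276B, deposits 0.
Asset purchase (from non-banks) £231 billion: reserves +£231B, deposits +£231B.
Discount-window loan £457 billion: reserves +£457B, deposits 0.
Totals: Δreserves = +£412B, Δdeposits = +£231B.
Δrequired reserves = 10% × +£231B = +£23.1B.
Δexcess reserves = Δreserves − Δrequired = +£412B − (+£23.1B) = +£388.9 billion.

+£388.9 billion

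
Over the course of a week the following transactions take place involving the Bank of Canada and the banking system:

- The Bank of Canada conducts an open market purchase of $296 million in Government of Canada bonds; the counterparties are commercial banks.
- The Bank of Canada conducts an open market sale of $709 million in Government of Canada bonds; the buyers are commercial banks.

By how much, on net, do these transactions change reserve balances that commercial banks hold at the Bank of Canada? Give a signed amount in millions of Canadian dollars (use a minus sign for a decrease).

-$413 million

Bank of Canada balance sheet:
  Assets:      Securities −$413M
  Liabilities: Bank reserves −$413M
So the change in reserve balances that commercial banks hold at the Bank of Canada is -$413 million.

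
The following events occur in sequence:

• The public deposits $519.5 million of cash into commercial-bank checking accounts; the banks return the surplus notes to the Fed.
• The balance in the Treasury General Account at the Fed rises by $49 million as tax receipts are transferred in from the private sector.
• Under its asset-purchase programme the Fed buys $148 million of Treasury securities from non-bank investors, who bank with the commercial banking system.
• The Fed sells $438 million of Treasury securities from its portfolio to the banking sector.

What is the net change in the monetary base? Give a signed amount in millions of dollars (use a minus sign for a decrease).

Fed balance sheet:
  Assets:      Securities −$290M
  Liabilities: Bank reserves +$180.5M, Currency in circulation −$519.5M, Government deposits +$49M
Monetary base = currency + reserves: −$519.5M + (+$180.5M) = -$339 million.

-$339 million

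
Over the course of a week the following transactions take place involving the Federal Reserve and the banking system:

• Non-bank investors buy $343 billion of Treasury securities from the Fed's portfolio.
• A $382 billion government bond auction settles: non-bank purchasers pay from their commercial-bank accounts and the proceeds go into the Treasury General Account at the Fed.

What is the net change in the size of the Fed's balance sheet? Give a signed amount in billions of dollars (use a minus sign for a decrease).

Fed balance sheet:
  Assets:      Securities −$343B
  Liabilities: Bank reserves −$725B, Government deposits +$382B
Commercial banking system:
  Assets:      Reserves at CB −$725B
  Liabilities: Checkable deposits −$725B
Change in total Fed assets = -$343 billion.

-$343 billion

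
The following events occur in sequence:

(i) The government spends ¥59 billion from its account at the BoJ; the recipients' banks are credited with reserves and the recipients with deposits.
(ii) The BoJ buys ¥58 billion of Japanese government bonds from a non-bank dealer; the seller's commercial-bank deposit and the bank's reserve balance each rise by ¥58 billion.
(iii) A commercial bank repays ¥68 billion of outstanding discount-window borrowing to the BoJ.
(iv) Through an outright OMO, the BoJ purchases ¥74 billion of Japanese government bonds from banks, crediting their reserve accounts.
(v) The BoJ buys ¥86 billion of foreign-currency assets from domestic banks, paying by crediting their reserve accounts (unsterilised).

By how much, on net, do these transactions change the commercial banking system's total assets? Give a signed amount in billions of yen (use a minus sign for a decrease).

+¥49 billion

Government spending ¥59 billion: bank balance sheets expand → +¥59B.
Asset purchase (from non-banks) ¥58 billion: bank balance sheets expand → +¥58B.
Discount-window repayment ¥68 billion: bank balance sheets shrink → −¥68B.
OMO purchase (from banks) ¥74 billion: just an asset swap on bank balance sheets → 0.
FX purchase ¥86 billion: just an asset swap on bank balance sheets → 0.
Net: 59 + 58 − 68 + 0 + 0 = +¥49 billion.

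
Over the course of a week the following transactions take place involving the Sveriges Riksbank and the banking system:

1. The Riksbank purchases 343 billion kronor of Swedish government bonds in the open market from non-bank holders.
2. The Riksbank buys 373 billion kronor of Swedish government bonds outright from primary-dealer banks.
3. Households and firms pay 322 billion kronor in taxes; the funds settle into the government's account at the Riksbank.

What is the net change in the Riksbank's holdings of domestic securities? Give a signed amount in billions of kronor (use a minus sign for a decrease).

Asset purchase (from non-banks) 343 billion kronor: securities added to the Riksbank's portfolio → +343B.
OMO purchase (from banks) 373 billion kronor: securities added to the Riksbank's portfolio → +373B.
Government account inflow 322 billion kronor: the Riksbank's securities portfolio is untouched → 0.
Net: 343 + 373 + 0 = +716 billion.

+716 billion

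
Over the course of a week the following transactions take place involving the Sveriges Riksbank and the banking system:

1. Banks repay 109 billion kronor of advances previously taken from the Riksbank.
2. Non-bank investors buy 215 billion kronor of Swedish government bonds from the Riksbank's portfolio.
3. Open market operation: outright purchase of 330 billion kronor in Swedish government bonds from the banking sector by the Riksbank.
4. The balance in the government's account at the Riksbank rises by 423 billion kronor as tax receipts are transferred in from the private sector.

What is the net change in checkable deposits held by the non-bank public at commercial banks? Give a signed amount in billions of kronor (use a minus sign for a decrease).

Riksbank balance sheet:
  Assets:      Securities +115B, Loans to banks −109B
  Liabilities: Bank reserves −417B, Government deposits +423B
Commercial banking system:
  Assets:      Reserves at CB −417B, Securities −330B
  Liabilities: Checkable deposits −638B, Borrowings from CB −109B
So the change in checkable deposits held by the non-bank public at commercial banks is -638 billion.

-638 billion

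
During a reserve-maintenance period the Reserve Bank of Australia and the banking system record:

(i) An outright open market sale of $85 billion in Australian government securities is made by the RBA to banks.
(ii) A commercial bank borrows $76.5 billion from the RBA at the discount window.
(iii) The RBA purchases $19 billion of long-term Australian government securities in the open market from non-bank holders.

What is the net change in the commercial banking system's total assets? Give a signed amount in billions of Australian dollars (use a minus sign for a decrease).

+$95.5 billion

RBA balance sheet:
  Assets:      Securities −$66B, Loans to banks +$76.5B
  Liabilities: Bank reserves +$10.5B
Commercial banking system:
  Assets:      Reserves at CB +$10.5B, Securities +$85B
  Liabilities: Checkable deposits +$19B, Borrowings from CB +$76.5B
Change in total bank assets = +$95.5 billion.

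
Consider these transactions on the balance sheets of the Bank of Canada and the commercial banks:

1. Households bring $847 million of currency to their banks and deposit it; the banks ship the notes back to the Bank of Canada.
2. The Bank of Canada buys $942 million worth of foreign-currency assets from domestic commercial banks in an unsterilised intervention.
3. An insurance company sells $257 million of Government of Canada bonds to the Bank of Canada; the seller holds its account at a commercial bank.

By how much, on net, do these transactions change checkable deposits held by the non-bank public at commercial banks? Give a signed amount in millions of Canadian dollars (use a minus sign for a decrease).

Currency deposit $847 million: non-bank counterparties' bank balances rise → +$847M.
FX purchase $942 million: the counterparty is a bank, so public deposits are unchanged → 0.
Asset purchase (from non-banks) $257 million: non-bank counterparties' bank balances rise → +$257M.
Net: 847 + 0 + 257 = +$1104 million.

+$1104 million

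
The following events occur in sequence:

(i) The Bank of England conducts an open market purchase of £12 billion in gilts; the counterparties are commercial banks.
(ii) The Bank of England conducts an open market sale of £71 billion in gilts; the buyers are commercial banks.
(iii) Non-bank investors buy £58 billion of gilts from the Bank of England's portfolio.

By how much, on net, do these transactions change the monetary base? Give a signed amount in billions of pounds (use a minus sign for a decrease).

OMO purchase (from banks) £12 billion: Bank of England balance sheet expands → +£12B.
OMO sale (to banks) £71 billion: Bank of England balance sheet contracts → −£71B.
Asset sale (to non-banks) £58 billion: Bank of England balance sheet contracts → −£58B.
Net: 12 − 71 − 58 = -£117 billion.

-£117 billion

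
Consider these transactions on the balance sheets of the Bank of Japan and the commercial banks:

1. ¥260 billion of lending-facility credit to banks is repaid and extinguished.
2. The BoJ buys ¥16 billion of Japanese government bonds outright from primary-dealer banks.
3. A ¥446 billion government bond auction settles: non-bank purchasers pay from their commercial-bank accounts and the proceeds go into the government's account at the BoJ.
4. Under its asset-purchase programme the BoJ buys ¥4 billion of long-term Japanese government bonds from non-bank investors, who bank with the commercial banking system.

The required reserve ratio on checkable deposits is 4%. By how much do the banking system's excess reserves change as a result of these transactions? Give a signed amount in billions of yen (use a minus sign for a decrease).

-¥668.32 billion

Discount-window repayment ¥260 billion: reserves −¥260B, deposits 0.
OMO purchase (from banks) ¥16 billion: reserves +¥16B, deposits 0.
Government account inflow ¥446 billion: reserves −¥446B, deposits −¥446B.
Asset purchase (from non-banks) ¥4 billion: reserves +¥4B, deposits +¥4B.
Totals: Δreserves = −¥686B, Δdeposits = −¥442B.
Δrequired reserves = 4% × −¥442B = −¥17.68B.
Δexcess reserves = Δreserves − Δrequired = −¥686B − (−¥17.68B) = -¥668.32 billion.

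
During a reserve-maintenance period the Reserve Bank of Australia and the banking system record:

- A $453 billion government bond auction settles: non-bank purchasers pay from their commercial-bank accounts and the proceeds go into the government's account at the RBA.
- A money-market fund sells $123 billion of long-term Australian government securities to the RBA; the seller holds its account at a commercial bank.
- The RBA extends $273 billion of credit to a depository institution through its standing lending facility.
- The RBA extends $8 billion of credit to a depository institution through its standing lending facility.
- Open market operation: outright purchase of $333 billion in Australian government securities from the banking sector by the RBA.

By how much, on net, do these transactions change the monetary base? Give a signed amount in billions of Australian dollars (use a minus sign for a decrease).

RBA balance sheet:
  Assets:      Securities +$456B, Loans to banks +$281B
  Liabilities: Bank reserves +$284B, Government deposits +$453B
Commercial banking system:
  Assets:      Reserves at CB +$284B, Securities −$333B
  Liabilities: Checkable deposits −$330B, Borrowings from CB +$281B
Monetary base = currency + reserves: 0 + (+$284B) = +$284 billion.

+$284 billion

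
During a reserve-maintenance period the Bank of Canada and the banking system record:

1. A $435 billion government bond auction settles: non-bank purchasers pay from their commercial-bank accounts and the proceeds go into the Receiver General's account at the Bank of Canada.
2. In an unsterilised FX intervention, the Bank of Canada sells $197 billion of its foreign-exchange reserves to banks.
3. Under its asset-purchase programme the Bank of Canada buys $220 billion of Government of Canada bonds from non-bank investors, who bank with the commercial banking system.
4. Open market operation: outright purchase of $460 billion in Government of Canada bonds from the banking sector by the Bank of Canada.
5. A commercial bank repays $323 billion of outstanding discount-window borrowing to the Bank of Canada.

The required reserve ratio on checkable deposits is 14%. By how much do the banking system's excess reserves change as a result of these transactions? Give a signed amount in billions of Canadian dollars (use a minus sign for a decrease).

Government account inflow $435 billion: reserves −$435B, deposits −$435B.
FX sale $197 billion: reserves −$197B, deposits 0.
Asset purchase (from non-banks) $220 billion: reserves +$220B, deposits +$220B.
OMO purchase (from banks) $460 billion: reserves +$460B, deposits 0.
Discount-window repayment $323 billion: reserves −$323B, deposits 0.
Totals: Δreserves = −$275B, Δdeposits = −$215B.
Δrequired reserves = 14% × −$215B = −$30.1B.
Δexcess reserves = Δreserves − Δrequired = −$275B − (−$30.1B) = -$244.9 billion.

-$244.9 billion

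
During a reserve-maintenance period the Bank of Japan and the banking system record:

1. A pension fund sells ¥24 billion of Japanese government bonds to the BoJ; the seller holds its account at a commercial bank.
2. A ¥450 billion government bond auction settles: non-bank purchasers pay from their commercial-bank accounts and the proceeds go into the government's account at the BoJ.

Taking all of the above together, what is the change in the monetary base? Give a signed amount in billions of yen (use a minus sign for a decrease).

Asset purchase (from non-banks) ¥24 billion: BoJ balance sheet expands → +¥24B.
Government account inflow ¥450 billion: reserves shift to a non-base liability → −¥450B.
Net: 24 − 450 = -¥426 billion.

-¥426 billion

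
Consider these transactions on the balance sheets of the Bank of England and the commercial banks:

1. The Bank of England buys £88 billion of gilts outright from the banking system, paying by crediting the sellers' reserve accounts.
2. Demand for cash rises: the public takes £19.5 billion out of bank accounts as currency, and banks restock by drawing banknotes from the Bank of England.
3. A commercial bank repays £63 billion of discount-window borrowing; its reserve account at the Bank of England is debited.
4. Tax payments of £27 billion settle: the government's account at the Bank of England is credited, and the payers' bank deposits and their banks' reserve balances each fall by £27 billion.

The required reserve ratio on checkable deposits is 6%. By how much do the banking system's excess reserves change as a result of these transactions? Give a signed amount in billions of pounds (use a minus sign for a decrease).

-£18.71 billion

OMO purchase (from banks) £88 billion: reserves +£88B, deposits 0.
Currency withdrawal £19.5 billion: reserves −£19.5B, deposits −£19.5B.
Discount-window repayment £63 billion: reserves −£63B, deposits 0.
Government account inflow £27 billion: reserves −£27B, deposits −£27B.
Totals: Δreserves = −£21.5B, Δdeposits = −£46.5B.
Δrequired reserves = 6% × −£46.5B = −£2.79B.
Δexcess reserves = Δreserves − Δrequired = −£21.5B − (−£2.79B) = -£18.71 billion.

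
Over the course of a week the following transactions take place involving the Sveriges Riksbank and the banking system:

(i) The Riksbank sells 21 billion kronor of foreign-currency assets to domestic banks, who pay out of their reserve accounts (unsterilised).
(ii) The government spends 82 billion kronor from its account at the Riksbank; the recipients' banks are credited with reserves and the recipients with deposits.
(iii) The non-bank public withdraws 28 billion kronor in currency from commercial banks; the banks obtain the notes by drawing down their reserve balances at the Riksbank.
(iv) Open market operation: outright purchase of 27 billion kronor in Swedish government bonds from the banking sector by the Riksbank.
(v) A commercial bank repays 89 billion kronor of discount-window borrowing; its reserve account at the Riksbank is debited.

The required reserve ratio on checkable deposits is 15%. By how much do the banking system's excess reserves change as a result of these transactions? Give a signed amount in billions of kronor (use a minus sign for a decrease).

-37.1 billion

FX sale 21 billion kronor: reserves −21B, deposits 0.
Government spending 82 billion kronor: reserves +82B, deposits +82B.
Currency withdrawal 28 billion kronor: reserves −28B, deposits −28B.
OMO purchase (from banks) 27 billion kronor: reserves +27B, deposits 0.
Discount-window repayment 89 billion kronor: reserves −89B, deposits 0.
Totals: Δreserves = −29B, Δdeposits = +54B.
Δrequired reserves = 15% × +54B = +8.1B.
Δexcess reserves = Δreserves − Δrequired = −29B − (+8.1B) = -37.1 billion.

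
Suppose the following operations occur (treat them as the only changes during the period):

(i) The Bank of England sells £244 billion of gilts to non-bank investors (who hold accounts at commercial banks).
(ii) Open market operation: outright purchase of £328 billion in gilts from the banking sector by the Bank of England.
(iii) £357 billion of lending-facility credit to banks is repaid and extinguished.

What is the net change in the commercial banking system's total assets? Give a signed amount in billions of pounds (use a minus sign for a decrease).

-£601 billion

Asset sale (to non-banks) £244 billion: bank balance sheets shrink → −£244B.
OMO purchase (from banks) £328 billion: just an asset swap on bank balance sheets → 0.
Discount-window repayment £357 billion: bank balance sheets shrink → −£357B.
Net: −244 + 0 − 357 = -£601 billion.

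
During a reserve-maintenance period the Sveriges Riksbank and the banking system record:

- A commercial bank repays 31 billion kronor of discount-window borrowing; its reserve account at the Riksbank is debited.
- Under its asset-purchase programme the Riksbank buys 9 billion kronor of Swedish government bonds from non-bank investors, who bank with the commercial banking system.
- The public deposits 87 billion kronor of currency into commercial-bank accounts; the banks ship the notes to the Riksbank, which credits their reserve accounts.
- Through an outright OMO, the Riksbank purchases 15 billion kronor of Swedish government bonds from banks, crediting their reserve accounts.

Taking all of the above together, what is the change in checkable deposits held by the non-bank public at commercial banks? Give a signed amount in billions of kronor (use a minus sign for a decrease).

+96 billion

Riksbank balance sheet:
  Assets:      Securities +24B, Loans to banks −31B
  Liabilities: Bank reserves +80B, Currency in circulation −87B
Commercial banking system:
  Assets:      Reserves at CB +80B, Securities −15B
  Liabilities: Checkable deposits +96B, Borrowings from CB −31B
So the change in checkable deposits held by the non-bank public at commercial banks is +96 billion.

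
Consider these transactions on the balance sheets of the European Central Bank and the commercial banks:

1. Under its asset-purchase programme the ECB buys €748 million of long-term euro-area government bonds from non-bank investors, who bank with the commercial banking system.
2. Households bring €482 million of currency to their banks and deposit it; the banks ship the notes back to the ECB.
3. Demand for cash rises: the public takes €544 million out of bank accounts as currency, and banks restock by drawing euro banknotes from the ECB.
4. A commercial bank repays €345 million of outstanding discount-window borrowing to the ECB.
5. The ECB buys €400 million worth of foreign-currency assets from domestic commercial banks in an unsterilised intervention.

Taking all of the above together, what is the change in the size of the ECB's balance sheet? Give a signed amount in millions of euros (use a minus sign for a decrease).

+€803 million

Asset purchase (from non-banks) €748 million: an ECB asset is acquired → +€748M.
Currency deposit €482 million: only the composition of liabilities changes → 0.
Currency withdrawal €544 million: only the composition of liabilities changes → 0.
Discount-window repayment €345 million: an ECB asset is shed → −€345M.
FX purchase €400 million: an ECB asset is acquired → +€400M.
Net: 748 + 0 + 0 − 345 + 400 = +€803 million.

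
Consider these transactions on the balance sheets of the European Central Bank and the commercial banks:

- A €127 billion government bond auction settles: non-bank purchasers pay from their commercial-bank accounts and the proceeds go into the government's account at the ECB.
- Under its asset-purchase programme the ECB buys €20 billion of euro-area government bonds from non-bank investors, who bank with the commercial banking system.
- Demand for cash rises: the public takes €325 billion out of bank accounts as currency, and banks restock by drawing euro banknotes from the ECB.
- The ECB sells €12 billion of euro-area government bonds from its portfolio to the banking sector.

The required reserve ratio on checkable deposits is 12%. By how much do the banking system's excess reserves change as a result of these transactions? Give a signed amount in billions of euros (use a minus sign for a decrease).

-€392.16 billion

Government account inflow €127 billion: reserves −€127B, deposits −€127B.
Asset purchase (from non-banks) €20 billion: reserves +€20B, deposits +€20B.
Currency withdrawal €325 billion: reserves −€325B, deposits −€325B.
OMO sale (to banks) €12 billion: reserves −€12B, deposits 0.
Totals: Δreserves = −€444B, Δdeposits = −€432B.
Δrequired reserves = 12% × −€432B = −€51.84B.
Δexcess reserves = Δreserves − Δrequired = −€444B − (−€51.84B) = -€392.16 billion.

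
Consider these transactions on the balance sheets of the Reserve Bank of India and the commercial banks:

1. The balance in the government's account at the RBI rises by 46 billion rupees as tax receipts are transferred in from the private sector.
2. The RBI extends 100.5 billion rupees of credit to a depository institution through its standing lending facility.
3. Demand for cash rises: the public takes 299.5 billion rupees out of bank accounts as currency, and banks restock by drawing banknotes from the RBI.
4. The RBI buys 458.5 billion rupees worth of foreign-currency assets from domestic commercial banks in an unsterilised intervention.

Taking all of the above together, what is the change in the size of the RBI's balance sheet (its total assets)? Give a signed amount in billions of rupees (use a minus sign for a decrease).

RBI balance sheet:
  Assets:      Loans to banks +100.5B, Foreign assets +458.5B
  Liabilities: Bank reserves +213.5B, Currency in circulation +299.5B, Government deposits +46B
Commercial banking system:
  Assets:      Reserves at CB +213.5B, Foreign assets −458.5B
  Liabilities: Checkable deposits −345.5B, Borrowings from CB +100.5B
Change in total RBI assets = +559 billion.

+559 billion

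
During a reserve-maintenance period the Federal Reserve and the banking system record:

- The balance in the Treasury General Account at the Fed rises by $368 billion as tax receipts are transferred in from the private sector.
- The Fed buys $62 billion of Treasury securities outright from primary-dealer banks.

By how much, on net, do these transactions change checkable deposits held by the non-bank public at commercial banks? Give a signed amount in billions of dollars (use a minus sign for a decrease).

-$368 billion

Government account inflow $368 billion: non-bank counterparties' bank balances fall → −$368B.
OMO purchase (from banks) $62 billion: the counterparty is a bank, so public deposits are unchanged → 0.
Net: −368 + 0 = -$368 billion.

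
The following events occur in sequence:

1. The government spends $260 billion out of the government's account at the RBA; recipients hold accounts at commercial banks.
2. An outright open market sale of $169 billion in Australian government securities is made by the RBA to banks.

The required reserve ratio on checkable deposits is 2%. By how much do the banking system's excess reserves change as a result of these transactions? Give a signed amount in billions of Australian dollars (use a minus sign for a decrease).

Government spending $260 billion: reserves +$260B, deposits +$260B.
OMO sale (to banks) $169 billion: reserves −$169B, deposits 0.
Totals: Δreserves = +$91B, Δdeposits = +$260B.
Δrequired reserves = 2% × +$260B = +$5.2B.
Δexcess reserves = Δreserves − Δrequired = +$91B − (+$5.2B) = +$85.8 billion.

+$85.8 billion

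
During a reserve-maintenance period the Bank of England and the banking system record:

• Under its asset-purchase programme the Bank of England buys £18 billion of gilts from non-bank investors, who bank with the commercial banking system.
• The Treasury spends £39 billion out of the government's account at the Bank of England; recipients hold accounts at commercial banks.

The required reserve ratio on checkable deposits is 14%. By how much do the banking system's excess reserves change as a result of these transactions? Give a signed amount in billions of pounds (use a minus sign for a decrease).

+£49.02 billion

Asset purchase (from non-banks) £18 billion: reserves +£18B, deposits +£18B.
Government spending £39 billion: reserves +£39B, deposits +£39B.
Totals: Δreserves = +£57B, Δdeposits = +£57B.
Δrequired reserves = 14% × +£57B = +£7.98B.
Δexcess reserves = Δreserves − Δrequired = +£57B − (+£7.98B) = +£49.02 billion.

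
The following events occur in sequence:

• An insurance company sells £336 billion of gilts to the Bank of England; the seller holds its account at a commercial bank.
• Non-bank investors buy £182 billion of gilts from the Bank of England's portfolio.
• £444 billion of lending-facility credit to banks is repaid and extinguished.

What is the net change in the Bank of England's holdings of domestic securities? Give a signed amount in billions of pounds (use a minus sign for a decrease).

+£154 billion

Bank of England balance sheet:
  Assets:      Securities +£154B, Loans to banks −£444B
  Liabilities: Bank reserves −£290B
Commercial banking system:
  Assets:      Reserves at CB −£290B
  Liabilities: Checkable deposits +£154B, Borrowings from CB −£444B
So the change in the Bank of England's holdings of domestic securities is +£154 billion.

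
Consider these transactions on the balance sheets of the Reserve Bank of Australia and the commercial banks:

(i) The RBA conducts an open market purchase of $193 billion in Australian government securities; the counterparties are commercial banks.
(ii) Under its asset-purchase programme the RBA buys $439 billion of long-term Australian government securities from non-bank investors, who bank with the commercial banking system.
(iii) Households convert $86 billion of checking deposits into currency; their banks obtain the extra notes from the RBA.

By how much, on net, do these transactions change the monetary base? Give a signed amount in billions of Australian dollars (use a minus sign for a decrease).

+$632 billion

RBA balance sheet:
  Assets:      Securities +$632B
  Liabilities: Bank reserves +$546B, Currency in circulation +$86B
Monetary base = currency + reserves: +$86B + (+$546B) = +$632 billion.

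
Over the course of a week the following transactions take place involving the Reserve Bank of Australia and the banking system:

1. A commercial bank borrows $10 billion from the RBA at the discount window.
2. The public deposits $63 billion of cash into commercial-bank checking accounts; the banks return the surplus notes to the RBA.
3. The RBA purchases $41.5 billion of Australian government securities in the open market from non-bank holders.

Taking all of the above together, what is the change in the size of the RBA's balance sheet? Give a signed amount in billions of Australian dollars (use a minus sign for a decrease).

Discount-window loan $10 billion: an RBA asset is acquired → +$10B.
Currency deposit $63 billion: only the composition of liabilities changes → 0.
Asset purchase (from non-banks) $41.5 billion: an RBA asset is acquired → +$41.5B.
Net: 10 + 0 + 41.5 = +$51.5 billion.

+$51.5 billion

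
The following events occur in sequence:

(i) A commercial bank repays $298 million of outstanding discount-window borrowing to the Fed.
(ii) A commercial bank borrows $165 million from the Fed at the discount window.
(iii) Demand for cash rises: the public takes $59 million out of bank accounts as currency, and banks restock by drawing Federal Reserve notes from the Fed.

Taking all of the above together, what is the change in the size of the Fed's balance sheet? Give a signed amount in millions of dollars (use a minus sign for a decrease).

-$133 million

Fed balance sheet:
  Assets:      Loans to banks −$133M
  Liabilities: Bank reserves −$192M, Currency in circulation +$59M
Commercial banking system:
  Assets:      Reserves at CB −$192M
  Liabilities: Checkable deposits −$59M, Borrowings from CB −$133M
Change in total Fed assets = -$133 million.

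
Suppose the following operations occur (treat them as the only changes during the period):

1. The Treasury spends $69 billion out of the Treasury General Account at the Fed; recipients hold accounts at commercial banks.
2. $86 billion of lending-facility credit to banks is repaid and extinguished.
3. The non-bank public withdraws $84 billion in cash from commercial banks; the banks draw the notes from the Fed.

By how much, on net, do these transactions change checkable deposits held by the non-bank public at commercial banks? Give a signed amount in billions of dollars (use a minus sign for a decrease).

Government spending $69 billion: non-bank counterparties' bank balances rise → +$69B.
Discount-window repayment $86 billion: the counterparty is a bank, so public deposits are unchanged → 0.
Currency withdrawal $84 billion: non-bank counterparties' bank balances fall → −$84B.
Net: 69 + 0 − 84 = -$15 billion.

-$15 billion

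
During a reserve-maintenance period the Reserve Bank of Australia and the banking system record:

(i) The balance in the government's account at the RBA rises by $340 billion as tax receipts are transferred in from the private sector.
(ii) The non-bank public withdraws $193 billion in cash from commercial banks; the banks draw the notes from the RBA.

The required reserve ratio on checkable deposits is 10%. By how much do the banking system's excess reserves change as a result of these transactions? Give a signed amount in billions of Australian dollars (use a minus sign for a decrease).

Government account inflow $340 billion: reserves −$340B, deposits −$340B.
Currency withdrawal $193 billion: reserves −$193B, deposits −$193B.
Totals: Δreserves = −$533B, Δdeposits = −$533B.
Δrequired reserves = 10% × −$533B = −$53.3B.
Δexcess reserves = Δreserves − Δrequired = −$533B − (−$53.3B) = -$479.7 billion.

-$479.7 billion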